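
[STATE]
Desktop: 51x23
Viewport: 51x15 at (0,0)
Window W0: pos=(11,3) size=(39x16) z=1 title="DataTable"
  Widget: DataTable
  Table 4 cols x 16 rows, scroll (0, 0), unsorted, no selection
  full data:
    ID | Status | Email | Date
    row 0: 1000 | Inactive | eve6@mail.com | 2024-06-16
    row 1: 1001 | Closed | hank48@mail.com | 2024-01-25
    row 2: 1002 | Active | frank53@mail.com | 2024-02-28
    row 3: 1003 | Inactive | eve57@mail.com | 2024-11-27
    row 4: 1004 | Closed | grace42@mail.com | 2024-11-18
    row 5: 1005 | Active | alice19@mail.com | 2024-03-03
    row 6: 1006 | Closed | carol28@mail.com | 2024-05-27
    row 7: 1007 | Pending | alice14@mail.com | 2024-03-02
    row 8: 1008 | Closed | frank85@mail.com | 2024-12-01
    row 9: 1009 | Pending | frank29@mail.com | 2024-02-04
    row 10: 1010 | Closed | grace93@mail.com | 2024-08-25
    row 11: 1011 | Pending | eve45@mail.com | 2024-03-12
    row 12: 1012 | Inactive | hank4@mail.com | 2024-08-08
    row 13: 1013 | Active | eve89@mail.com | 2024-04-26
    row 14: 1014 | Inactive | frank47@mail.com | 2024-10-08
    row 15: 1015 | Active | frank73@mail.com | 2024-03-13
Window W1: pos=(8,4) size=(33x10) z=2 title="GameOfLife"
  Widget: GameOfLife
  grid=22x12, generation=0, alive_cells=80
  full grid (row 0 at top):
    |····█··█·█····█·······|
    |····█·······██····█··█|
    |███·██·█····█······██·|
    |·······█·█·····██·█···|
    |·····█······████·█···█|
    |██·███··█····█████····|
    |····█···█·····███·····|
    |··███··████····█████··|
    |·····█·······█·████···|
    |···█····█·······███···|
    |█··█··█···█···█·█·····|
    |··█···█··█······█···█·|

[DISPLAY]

                                                   
                                                   
                                                   
           ┏━━━━━━━━━━━━━━━━━━━━━━━━━━━━━━━━━━━━━┓ 
        ┏━━━━━━━━━━━━━━━━━━━━━━━━━━━━━━━┓        ┃ 
        ┃ GameOfLife                    ┃────────┨ 
        ┠───────────────────────────────┨ │Date  ┃ 
        ┃Gen: 0                         ┃─┼──────┃ 
        ┃·······█·█·····██·█···         ┃ │2024-0┃ 
        ┃·····█······████·█···█         ┃ │2024-0┃ 
        ┃██·███··█····█████····         ┃m│2024-0┃ 
        ┃····█···█·····███·····         ┃ │2024-1┃ 
        ┃··███··████····█████··         ┃m│2024-1┃ 
        ┗━━━━━━━━━━━━━━━━━━━━━━━━━━━━━━━┛m│2024-0┃ 
           ┃1006│Closed  │carol28@mail.com│2024-0┃ 


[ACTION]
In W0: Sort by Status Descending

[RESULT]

                                                   
                                                   
                                                   
           ┏━━━━━━━━━━━━━━━━━━━━━━━━━━━━━━━━━━━━━┓ 
        ┏━━━━━━━━━━━━━━━━━━━━━━━━━━━━━━━┓        ┃ 
        ┃ GameOfLife                    ┃────────┨ 
        ┠───────────────────────────────┨ │Date  ┃ 
        ┃Gen: 0                         ┃─┼──────┃ 
        ┃·······█·█·····██·█···         ┃m│2024-0┃ 
        ┃·····█······████·█···█         ┃m│2024-0┃ 
        ┃██·███··█····█████····         ┃ │2024-0┃ 
        ┃····█···█·····███·····         ┃ │2024-0┃ 
        ┃··███··████····█████··         ┃ │2024-1┃ 
        ┗━━━━━━━━━━━━━━━━━━━━━━━━━━━━━━━┛ │2024-0┃ 
           ┃1014│Inactive│frank47@mail.com│2024-1┃ 


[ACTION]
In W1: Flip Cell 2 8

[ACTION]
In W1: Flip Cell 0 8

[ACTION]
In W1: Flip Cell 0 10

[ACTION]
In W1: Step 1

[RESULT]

                                                   
                                                   
                                                   
           ┏━━━━━━━━━━━━━━━━━━━━━━━━━━━━━━━━━━━━━┓ 
        ┏━━━━━━━━━━━━━━━━━━━━━━━━━━━━━━━┓        ┃ 
        ┃ GameOfLife                    ┃────────┨ 
        ┠───────────────────────────────┨ │Date  ┃ 
        ┃Gen: 1                         ┃─┼──────┃ 
        ┃·█··██·█····█··██████·         ┃m│2024-0┃ 
        ┃·····██·█···█·····█···         ┃m│2024-0┃ 
        ┃···█·█······█····█····         ┃ │2024-0┃ 
        ┃·█···········█········         ┃ │2024-0┃ 
        ┃···███·███·········█··         ┃ │2024-1┃ 
        ┗━━━━━━━━━━━━━━━━━━━━━━━━━━━━━━━┛ │2024-0┃ 
           ┃1014│Inactive│frank47@mail.com│2024-1┃ 


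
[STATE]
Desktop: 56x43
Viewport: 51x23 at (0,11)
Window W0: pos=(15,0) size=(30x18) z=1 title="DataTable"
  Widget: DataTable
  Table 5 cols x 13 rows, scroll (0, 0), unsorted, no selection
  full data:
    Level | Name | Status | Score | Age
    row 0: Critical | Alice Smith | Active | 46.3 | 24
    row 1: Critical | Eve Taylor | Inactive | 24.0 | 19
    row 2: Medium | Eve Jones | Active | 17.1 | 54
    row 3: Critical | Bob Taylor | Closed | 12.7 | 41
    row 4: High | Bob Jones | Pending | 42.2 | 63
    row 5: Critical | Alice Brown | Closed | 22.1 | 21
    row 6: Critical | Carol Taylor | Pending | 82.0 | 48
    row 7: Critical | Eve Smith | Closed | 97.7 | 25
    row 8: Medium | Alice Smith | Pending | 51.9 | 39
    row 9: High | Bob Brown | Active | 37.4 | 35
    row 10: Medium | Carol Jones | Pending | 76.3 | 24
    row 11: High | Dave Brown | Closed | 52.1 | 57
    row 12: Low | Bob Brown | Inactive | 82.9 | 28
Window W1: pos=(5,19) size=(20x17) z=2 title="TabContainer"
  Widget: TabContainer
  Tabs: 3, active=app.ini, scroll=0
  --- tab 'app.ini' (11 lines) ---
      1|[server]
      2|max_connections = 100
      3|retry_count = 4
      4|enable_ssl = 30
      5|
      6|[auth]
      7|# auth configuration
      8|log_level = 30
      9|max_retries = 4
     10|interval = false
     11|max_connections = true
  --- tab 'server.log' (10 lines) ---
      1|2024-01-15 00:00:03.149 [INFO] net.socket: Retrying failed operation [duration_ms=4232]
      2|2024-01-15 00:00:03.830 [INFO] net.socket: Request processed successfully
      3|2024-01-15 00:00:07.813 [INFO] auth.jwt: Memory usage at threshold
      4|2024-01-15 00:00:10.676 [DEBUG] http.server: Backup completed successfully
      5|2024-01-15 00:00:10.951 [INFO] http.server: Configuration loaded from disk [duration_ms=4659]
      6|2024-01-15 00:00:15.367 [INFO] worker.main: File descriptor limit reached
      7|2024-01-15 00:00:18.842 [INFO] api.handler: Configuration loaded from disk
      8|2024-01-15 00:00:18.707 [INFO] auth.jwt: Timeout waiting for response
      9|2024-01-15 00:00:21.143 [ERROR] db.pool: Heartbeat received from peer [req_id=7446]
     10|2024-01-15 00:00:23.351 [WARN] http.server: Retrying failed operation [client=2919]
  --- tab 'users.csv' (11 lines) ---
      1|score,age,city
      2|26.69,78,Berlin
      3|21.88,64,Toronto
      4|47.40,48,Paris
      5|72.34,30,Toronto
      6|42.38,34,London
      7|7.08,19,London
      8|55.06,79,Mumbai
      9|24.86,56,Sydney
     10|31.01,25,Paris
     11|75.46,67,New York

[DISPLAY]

               ┃Critical│Carol Taylor│Pendin┃      
               ┃Critical│Eve Smith   │Closed┃      
               ┃Medium  │Alice Smith │Pendin┃      
               ┃High    │Bob Brown   │Active┃      
               ┃Medium  │Carol Jones │Pendin┃      
               ┃High    │Dave Brown  │Closed┃      
               ┗━━━━━━━━━━━━━━━━━━━━━━━━━━━━┛      
                                                   
     ┏━━━━━━━━━━━━━━━━━━┓                          
     ┃ TabContainer     ┃                          
     ┠──────────────────┨                          
     ┃[app.ini]│ server.┃                          
     ┃──────────────────┃                          
     ┃[server]          ┃                          
     ┃max_connections = ┃                          
     ┃retry_count = 4   ┃                          
     ┃enable_ssl = 30   ┃                          
     ┃                  ┃                          
     ┃[auth]            ┃                          
     ┃# auth configurati┃                          
     ┃log_level = 30    ┃                          
     ┃max_retries = 4   ┃                          
     ┃interval = false  ┃                          


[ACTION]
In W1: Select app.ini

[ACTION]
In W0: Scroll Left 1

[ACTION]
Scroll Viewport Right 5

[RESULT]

          ┃Critical│Carol Taylor│Pendin┃           
          ┃Critical│Eve Smith   │Closed┃           
          ┃Medium  │Alice Smith │Pendin┃           
          ┃High    │Bob Brown   │Active┃           
          ┃Medium  │Carol Jones │Pendin┃           
          ┃High    │Dave Brown  │Closed┃           
          ┗━━━━━━━━━━━━━━━━━━━━━━━━━━━━┛           
                                                   
┏━━━━━━━━━━━━━━━━━━┓                               
┃ TabContainer     ┃                               
┠──────────────────┨                               
┃[app.ini]│ server.┃                               
┃──────────────────┃                               
┃[server]          ┃                               
┃max_connections = ┃                               
┃retry_count = 4   ┃                               
┃enable_ssl = 30   ┃                               
┃                  ┃                               
┃[auth]            ┃                               
┃# auth configurati┃                               
┃log_level = 30    ┃                               
┃max_retries = 4   ┃                               
┃interval = false  ┃                               


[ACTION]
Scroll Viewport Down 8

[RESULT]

┏━━━━━━━━━━━━━━━━━━┓                               
┃ TabContainer     ┃                               
┠──────────────────┨                               
┃[app.ini]│ server.┃                               
┃──────────────────┃                               
┃[server]          ┃                               
┃max_connections = ┃                               
┃retry_count = 4   ┃                               
┃enable_ssl = 30   ┃                               
┃                  ┃                               
┃[auth]            ┃                               
┃# auth configurati┃                               
┃log_level = 30    ┃                               
┃max_retries = 4   ┃                               
┃interval = false  ┃                               
┃max_connections = ┃                               
┗━━━━━━━━━━━━━━━━━━┛                               
                                                   
                                                   
                                                   
                                                   
                                                   
                                                   


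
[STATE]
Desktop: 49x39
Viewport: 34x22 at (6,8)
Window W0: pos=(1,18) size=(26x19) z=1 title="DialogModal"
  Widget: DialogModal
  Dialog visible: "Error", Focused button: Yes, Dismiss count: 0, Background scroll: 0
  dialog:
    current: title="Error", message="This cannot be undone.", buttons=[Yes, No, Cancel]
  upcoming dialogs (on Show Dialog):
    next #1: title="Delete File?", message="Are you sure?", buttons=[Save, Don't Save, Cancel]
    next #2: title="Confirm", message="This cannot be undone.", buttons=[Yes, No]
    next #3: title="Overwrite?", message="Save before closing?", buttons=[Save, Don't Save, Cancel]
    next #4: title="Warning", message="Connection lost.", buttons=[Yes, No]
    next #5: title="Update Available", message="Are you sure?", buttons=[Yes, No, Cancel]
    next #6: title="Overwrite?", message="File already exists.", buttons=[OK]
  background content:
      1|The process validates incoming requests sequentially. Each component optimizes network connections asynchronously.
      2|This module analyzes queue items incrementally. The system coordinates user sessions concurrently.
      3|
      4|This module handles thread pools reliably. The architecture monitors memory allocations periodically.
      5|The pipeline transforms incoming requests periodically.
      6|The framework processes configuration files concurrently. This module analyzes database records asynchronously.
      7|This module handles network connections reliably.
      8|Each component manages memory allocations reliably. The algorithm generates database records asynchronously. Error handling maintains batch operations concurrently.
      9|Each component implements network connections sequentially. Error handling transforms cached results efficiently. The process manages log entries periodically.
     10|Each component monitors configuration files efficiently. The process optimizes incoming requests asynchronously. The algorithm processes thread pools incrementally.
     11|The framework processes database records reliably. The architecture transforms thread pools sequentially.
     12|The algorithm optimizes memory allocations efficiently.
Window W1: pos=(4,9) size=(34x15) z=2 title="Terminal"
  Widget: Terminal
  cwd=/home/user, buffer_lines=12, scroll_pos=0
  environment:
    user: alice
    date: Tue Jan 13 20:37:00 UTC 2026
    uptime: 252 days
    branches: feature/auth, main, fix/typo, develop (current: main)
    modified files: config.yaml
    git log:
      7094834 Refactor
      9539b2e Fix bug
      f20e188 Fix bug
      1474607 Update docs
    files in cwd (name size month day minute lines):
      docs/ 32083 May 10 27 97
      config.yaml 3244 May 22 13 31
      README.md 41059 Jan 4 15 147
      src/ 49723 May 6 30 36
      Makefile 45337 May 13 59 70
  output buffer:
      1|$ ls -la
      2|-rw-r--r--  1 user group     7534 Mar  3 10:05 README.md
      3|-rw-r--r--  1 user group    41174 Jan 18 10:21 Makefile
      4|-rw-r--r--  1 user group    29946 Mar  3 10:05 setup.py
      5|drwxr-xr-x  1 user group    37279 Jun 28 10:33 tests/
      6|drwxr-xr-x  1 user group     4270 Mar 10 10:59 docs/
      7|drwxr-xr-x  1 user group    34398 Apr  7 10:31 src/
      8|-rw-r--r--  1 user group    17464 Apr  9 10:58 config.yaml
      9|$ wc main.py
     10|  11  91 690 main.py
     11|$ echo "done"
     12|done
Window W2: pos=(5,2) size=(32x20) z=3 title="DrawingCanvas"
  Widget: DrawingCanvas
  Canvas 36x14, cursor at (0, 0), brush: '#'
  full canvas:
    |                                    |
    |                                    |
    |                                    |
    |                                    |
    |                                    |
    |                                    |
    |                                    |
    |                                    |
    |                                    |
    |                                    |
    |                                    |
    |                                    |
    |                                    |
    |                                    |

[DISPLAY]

                              ┃   
                              ┃┓  
                              ┃┃  
                              ┃┨  
                              ┃┃  
                              ┃┃  
                              ┃┃  
                              ┃┃  
                              ┃┃  
                              ┃┃  
                              ┃┃  
                              ┃┃  
                              ┃┃  
━━━━━━━━━━━━━━━━━━━━━━━━━━━━━━┛┃  
 echo "done"                   ┃  
━━━━━━━━━━━━━━━━━━━━━━━━━━━━━━━┛  
 module handles thre┃             
pipeline transforms ┃             
─────────────────┐s ┃             
     Error       │tw┃             
his cannot be und│ m┃             
Yes]  No   Cancel│nt┃             


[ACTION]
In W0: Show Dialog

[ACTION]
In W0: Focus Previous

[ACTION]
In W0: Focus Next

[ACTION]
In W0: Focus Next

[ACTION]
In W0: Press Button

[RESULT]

                              ┃   
                              ┃┓  
                              ┃┃  
                              ┃┨  
                              ┃┃  
                              ┃┃  
                              ┃┃  
                              ┃┃  
                              ┃┃  
                              ┃┃  
                              ┃┃  
                              ┃┃  
                              ┃┃  
━━━━━━━━━━━━━━━━━━━━━━━━━━━━━━┛┃  
 echo "done"                   ┃  
━━━━━━━━━━━━━━━━━━━━━━━━━━━━━━━┛  
 module handles thre┃             
pipeline transforms ┃             
framework processes ┃             
 module handles netw┃             
 component manages m┃             
 component implement┃             


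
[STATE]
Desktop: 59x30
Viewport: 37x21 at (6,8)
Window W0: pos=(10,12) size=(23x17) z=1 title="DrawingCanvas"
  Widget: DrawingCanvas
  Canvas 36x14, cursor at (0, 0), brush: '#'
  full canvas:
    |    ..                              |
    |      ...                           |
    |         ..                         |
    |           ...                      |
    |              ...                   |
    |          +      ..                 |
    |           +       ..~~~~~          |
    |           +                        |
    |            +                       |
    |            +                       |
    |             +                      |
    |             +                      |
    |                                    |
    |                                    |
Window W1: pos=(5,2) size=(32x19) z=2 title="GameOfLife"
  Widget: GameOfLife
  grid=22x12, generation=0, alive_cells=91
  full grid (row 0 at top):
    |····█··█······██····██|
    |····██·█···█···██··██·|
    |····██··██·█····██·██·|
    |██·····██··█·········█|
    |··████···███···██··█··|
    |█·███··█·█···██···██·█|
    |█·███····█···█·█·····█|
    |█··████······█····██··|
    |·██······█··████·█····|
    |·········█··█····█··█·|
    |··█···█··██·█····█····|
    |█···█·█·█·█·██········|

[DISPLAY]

····██··██·█····██·██·        ┃      
██·····██··█·········█        ┃      
··████···███···██··█··        ┃      
█·███··█·█···██···██·█        ┃      
█·███····█···█·█·····█        ┃      
█··████······█····██··        ┃      
·██······█··████·█····        ┃      
·········█··█····█··█·        ┃      
··█···█··██·█····█····        ┃      
█···█·█·█·█·██········        ┃      
                              ┃      
                              ┃      
━━━━━━━━━━━━━━━━━━━━━━━━━━━━━━┛      
    ┃           +       ..┃          
    ┃           +         ┃          
    ┃            +        ┃          
    ┃            +        ┃          
    ┃             +       ┃          
    ┃             +       ┃          
    ┃                     ┃          
    ┗━━━━━━━━━━━━━━━━━━━━━┛          


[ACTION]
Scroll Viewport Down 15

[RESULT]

██·····██··█·········█        ┃      
··████···███···██··█··        ┃      
█·███··█·█···██···██·█        ┃      
█·███····█···█·█·····█        ┃      
█··████······█····██··        ┃      
·██······█··████·█····        ┃      
·········█··█····█··█·        ┃      
··█···█··██·█····█····        ┃      
█···█·█·█·█·██········        ┃      
                              ┃      
                              ┃      
━━━━━━━━━━━━━━━━━━━━━━━━━━━━━━┛      
    ┃           +       ..┃          
    ┃           +         ┃          
    ┃            +        ┃          
    ┃            +        ┃          
    ┃             +       ┃          
    ┃             +       ┃          
    ┃                     ┃          
    ┗━━━━━━━━━━━━━━━━━━━━━┛          
                                     


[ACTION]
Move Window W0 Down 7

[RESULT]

██·····██··█·········█        ┃      
··████···███···██··█··        ┃      
█·███··█·█···██···██·█        ┃      
█·███····█···█·█·····█        ┃      
█··████······█····██··        ┃      
·██······█··████·█····        ┃      
·········█··█····█··█·        ┃      
··█···█··██·█····█····        ┃      
█···█·█·█·█·██········        ┃      
                              ┃      
                              ┃      
━━━━━━━━━━━━━━━━━━━━━━━━━━━━━━┛      
    ┃          +      ..  ┃          
    ┃           +       ..┃          
    ┃           +         ┃          
    ┃            +        ┃          
    ┃            +        ┃          
    ┃             +       ┃          
    ┃             +       ┃          
    ┃                     ┃          
    ┗━━━━━━━━━━━━━━━━━━━━━┛          


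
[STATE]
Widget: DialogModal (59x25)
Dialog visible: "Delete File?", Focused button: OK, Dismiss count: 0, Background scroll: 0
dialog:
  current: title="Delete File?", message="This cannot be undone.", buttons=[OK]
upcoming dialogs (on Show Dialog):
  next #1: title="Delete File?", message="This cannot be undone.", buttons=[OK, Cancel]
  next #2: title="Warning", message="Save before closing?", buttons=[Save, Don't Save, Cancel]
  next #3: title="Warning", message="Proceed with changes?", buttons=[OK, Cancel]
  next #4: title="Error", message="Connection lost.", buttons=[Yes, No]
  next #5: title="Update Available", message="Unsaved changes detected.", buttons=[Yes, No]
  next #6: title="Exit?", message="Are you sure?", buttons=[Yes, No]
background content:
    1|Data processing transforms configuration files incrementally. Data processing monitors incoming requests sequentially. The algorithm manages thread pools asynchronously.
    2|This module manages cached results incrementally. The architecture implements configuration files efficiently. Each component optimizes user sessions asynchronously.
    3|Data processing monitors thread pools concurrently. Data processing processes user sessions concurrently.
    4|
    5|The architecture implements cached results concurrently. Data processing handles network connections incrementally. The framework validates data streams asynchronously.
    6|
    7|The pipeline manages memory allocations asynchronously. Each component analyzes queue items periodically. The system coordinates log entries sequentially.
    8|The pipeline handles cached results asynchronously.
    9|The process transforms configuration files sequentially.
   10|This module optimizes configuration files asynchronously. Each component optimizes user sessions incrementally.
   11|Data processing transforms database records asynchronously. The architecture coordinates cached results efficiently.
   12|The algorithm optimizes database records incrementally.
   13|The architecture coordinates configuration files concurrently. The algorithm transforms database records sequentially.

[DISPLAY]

Data processing transforms configuration files incrementall
This module manages cached results incrementally. The archi
Data processing monitors thread pools concurrently. Data pr
                                                           
The architecture implements cached results concurrently. Da
                                                           
The pipeline manages memory allocations asynchronously. Eac
The pipeline handles cached results asynchronously.        
The process transforms configuration files sequentially.   
This module optimizes configuration files asynchronously. E
Data processing ┌────────────────────────┐s asynchronously.
The algorithm op│      Delete File?      │ncrementally.    
The architecture│ This cannot be undone. │ files concurrent
                │          [OK]          │                 
                └────────────────────────┘                 
                                                           
                                                           
                                                           
                                                           
                                                           
                                                           
                                                           
                                                           
                                                           
                                                           


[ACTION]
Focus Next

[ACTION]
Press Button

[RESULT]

Data processing transforms configuration files incrementall
This module manages cached results incrementally. The archi
Data processing monitors thread pools concurrently. Data pr
                                                           
The architecture implements cached results concurrently. Da
                                                           
The pipeline manages memory allocations asynchronously. Eac
The pipeline handles cached results asynchronously.        
The process transforms configuration files sequentially.   
This module optimizes configuration files asynchronously. E
Data processing transforms database records asynchronously.
The algorithm optimizes database records incrementally.    
The architecture coordinates configuration files concurrent
                                                           
                                                           
                                                           
                                                           
                                                           
                                                           
                                                           
                                                           
                                                           
                                                           
                                                           
                                                           


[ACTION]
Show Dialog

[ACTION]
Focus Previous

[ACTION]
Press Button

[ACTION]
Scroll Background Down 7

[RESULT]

The pipeline handles cached results asynchronously.        
The process transforms configuration files sequentially.   
This module optimizes configuration files asynchronously. E
Data processing transforms database records asynchronously.
The algorithm optimizes database records incrementally.    
The architecture coordinates configuration files concurrent
                                                           
                                                           
                                                           
                                                           
                                                           
                                                           
                                                           
                                                           
                                                           
                                                           
                                                           
                                                           
                                                           
                                                           
                                                           
                                                           
                                                           
                                                           
                                                           


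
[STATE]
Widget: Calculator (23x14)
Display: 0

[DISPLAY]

                      0
┌───┬───┬───┬───┐      
│ 7 │ 8 │ 9 │ ÷ │      
├───┼───┼───┼───┤      
│ 4 │ 5 │ 6 │ × │      
├───┼───┼───┼───┤      
│ 1 │ 2 │ 3 │ - │      
├───┼───┼───┼───┤      
│ 0 │ . │ = │ + │      
├───┼───┼───┼───┤      
│ C │ MC│ MR│ M+│      
└───┴───┴───┴───┘      
                       
                       


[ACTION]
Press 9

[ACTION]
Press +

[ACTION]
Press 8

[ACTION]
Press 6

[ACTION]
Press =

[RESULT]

                     95
┌───┬───┬───┬───┐      
│ 7 │ 8 │ 9 │ ÷ │      
├───┼───┼───┼───┤      
│ 4 │ 5 │ 6 │ × │      
├───┼───┼───┼───┤      
│ 1 │ 2 │ 3 │ - │      
├───┼───┼───┼───┤      
│ 0 │ . │ = │ + │      
├───┼───┼───┼───┤      
│ C │ MC│ MR│ M+│      
└───┴───┴───┴───┘      
                       
                       


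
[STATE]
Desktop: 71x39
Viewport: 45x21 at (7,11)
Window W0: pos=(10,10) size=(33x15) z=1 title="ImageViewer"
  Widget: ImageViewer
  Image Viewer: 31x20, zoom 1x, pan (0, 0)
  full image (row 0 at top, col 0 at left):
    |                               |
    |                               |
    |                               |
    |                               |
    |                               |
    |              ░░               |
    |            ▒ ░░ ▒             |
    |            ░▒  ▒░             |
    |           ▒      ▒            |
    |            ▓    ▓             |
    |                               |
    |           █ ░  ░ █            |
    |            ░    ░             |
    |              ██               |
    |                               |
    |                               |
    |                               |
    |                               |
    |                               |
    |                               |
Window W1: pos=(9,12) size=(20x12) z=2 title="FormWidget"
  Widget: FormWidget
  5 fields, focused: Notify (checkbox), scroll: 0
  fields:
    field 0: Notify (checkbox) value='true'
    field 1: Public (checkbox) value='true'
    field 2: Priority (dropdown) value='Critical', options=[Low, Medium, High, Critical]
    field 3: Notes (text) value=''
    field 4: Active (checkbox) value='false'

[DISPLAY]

   ┃ ImageViewer                   ┃         
  ┏━━━━━━━━━━━━━━━━━━┓─────────────┨         
  ┃ FormWidget       ┃             ┃         
  ┠──────────────────┨             ┃         
  ┃> Notify:     [x] ┃             ┃         
  ┃  Public:     [x] ┃             ┃         
  ┃  Priority:   [C▼]┃             ┃         
  ┃  Notes:      [  ]┃             ┃         
  ┃  Active:     [ ] ┃             ┃         
  ┃                  ┃             ┃         
  ┃                  ┃▒            ┃         
  ┃                  ┃             ┃         
  ┗━━━━━━━━━━━━━━━━━━┛             ┃         
   ┗━━━━━━━━━━━━━━━━━━━━━━━━━━━━━━━┛         
                                             
                                             
                                             
                                             
                                             
                                             
                                             


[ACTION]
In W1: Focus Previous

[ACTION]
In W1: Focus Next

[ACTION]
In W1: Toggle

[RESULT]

   ┃ ImageViewer                   ┃         
  ┏━━━━━━━━━━━━━━━━━━┓─────────────┨         
  ┃ FormWidget       ┃             ┃         
  ┠──────────────────┨             ┃         
  ┃> Notify:     [ ] ┃             ┃         
  ┃  Public:     [x] ┃             ┃         
  ┃  Priority:   [C▼]┃             ┃         
  ┃  Notes:      [  ]┃             ┃         
  ┃  Active:     [ ] ┃             ┃         
  ┃                  ┃             ┃         
  ┃                  ┃▒            ┃         
  ┃                  ┃             ┃         
  ┗━━━━━━━━━━━━━━━━━━┛             ┃         
   ┗━━━━━━━━━━━━━━━━━━━━━━━━━━━━━━━┛         
                                             
                                             
                                             
                                             
                                             
                                             
                                             


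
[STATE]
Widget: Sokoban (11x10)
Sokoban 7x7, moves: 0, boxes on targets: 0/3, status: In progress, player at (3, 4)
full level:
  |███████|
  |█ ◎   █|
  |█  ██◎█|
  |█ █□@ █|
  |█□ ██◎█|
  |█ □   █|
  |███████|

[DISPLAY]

███████    
█ ◎   █    
█  ██◎█    
█ █□@ █    
█□ ██◎█    
█ □   █    
███████    
Moves: 0  0
           
           


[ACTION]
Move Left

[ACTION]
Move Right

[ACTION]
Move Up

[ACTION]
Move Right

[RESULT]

███████    
█ ◎   █    
█  ██+█    
█ █□  █    
█□ ██◎█    
█ □   █    
███████    
Moves: 2  0
           
           


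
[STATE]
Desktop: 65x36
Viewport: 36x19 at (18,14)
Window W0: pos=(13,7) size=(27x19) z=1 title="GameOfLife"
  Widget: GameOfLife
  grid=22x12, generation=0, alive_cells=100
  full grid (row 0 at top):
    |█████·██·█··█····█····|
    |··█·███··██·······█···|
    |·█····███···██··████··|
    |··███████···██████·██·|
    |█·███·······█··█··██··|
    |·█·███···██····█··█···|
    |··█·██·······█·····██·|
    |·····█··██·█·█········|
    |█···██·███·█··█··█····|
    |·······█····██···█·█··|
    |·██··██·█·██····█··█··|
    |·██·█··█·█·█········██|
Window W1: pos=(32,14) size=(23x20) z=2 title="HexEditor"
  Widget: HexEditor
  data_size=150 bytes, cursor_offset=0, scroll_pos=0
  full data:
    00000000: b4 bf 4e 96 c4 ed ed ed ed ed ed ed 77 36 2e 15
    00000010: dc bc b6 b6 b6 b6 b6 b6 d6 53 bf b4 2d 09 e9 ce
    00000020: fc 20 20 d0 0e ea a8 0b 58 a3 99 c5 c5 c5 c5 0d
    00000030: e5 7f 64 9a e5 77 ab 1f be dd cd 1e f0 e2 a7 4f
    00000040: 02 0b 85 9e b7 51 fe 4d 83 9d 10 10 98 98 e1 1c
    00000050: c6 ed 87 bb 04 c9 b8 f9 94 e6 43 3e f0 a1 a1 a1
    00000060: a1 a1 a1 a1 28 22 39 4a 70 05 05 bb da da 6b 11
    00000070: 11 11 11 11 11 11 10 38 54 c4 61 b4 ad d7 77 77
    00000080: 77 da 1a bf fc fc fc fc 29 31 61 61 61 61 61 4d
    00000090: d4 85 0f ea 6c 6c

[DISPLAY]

█████···██████┏━━━━━━━━━━━━━━━━━━━━━
█·······█··█··┃ HexEditor           
██···██····█··┠─────────────────────
██·······█····┃00000000  B4 bf 4e 96
·█··██·█·█····┃00000010  dc bc b6 b6
██·███·█··█··█┃00000020  fc 20 20 d0
···█····██···█┃00000030  e5 7f 64 9a
·██·█·██····█·┃00000040  02 0b 85 9e
█··█·█·█······┃00000050  c6 ed 87 bb
              ┃00000060  a1 a1 a1 a1
              ┃00000070  11 11 11 11
━━━━━━━━━━━━━━┃00000080  77 da 1a bf
              ┃00000090  d4 85 0f ea
              ┃                     
              ┃                     
              ┃                     
              ┃                     
              ┃                     
              ┃                     


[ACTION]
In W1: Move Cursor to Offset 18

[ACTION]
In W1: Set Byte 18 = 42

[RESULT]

█████···██████┏━━━━━━━━━━━━━━━━━━━━━
█·······█··█··┃ HexEditor           
██···██····█··┠─────────────────────
██·······█····┃00000000  b4 bf 4e 96
·█··██·█·█····┃00000010  dc bc 42 b6
██·███·█··█··█┃00000020  fc 20 20 d0
···█····██···█┃00000030  e5 7f 64 9a
·██·█·██····█·┃00000040  02 0b 85 9e
█··█·█·█······┃00000050  c6 ed 87 bb
              ┃00000060  a1 a1 a1 a1
              ┃00000070  11 11 11 11
━━━━━━━━━━━━━━┃00000080  77 da 1a bf
              ┃00000090  d4 85 0f ea
              ┃                     
              ┃                     
              ┃                     
              ┃                     
              ┃                     
              ┃                     


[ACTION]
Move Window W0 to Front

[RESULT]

█████···██████·██·   ┃━━━━━━━━━━━━━━
█·······█··█··██··   ┃tor           
██···██····█··█···   ┃──────────────
██·······█·····██·   ┃0  b4 bf 4e 96
·█··██·█·█········   ┃0  dc bc 42 b6
██·███·█··█··█····   ┃0  fc 20 20 d0
···█····██···█·█··   ┃0  e5 7f 64 9a
·██·█·██····█··█··   ┃0  02 0b 85 9e
█··█·█·█········██   ┃0  c6 ed 87 bb
                     ┃0  a1 a1 a1 a1
                     ┃0  11 11 11 11
━━━━━━━━━━━━━━━━━━━━━┛0  77 da 1a bf
              ┃00000090  d4 85 0f ea
              ┃                     
              ┃                     
              ┃                     
              ┃                     
              ┃                     
              ┃                     


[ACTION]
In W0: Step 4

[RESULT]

···█···██·········   ┃━━━━━━━━━━━━━━
················█·   ┃tor           
··██···██·█·····█·   ┃──────────────
··███·█·█·█·····█·   ┃0  b4 bf 4e 96
█·······████······   ┃0  dc bc 42 b6
██·█······█···█···   ┃0  fc 20 20 d0
██████···██·██·██·   ┃0  e5 7f 64 9a
·█·····█·█·····██·   ┃0  02 0b 85 9e
··············███·   ┃0  c6 ed 87 bb
                     ┃0  a1 a1 a1 a1
                     ┃0  11 11 11 11
━━━━━━━━━━━━━━━━━━━━━┛0  77 da 1a bf
              ┃00000090  d4 85 0f ea
              ┃                     
              ┃                     
              ┃                     
              ┃                     
              ┃                     
              ┃                     


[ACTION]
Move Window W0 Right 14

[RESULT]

         ┃·······█···██·········   ┃
         ┃····················█·   ┃
         ┃······██···██·█·····█·   ┃
         ┃···█··███·█·█·█·····█·   ┃
         ┃··█·█·······████······   ┃
         ┃··████·█······█···█···   ┃
         ┃····██████···██·██·██·   ┃
         ┃·█···█·····█·█·····██·   ┃
         ┃·█················███·   ┃
         ┃                         ┃
         ┃                         ┃
         ┗━━━━━━━━━━━━━━━━━━━━━━━━━┛
              ┃00000090  d4 85 0f ea
              ┃                     
              ┃                     
              ┃                     
              ┃                     
              ┃                     
              ┃                     
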